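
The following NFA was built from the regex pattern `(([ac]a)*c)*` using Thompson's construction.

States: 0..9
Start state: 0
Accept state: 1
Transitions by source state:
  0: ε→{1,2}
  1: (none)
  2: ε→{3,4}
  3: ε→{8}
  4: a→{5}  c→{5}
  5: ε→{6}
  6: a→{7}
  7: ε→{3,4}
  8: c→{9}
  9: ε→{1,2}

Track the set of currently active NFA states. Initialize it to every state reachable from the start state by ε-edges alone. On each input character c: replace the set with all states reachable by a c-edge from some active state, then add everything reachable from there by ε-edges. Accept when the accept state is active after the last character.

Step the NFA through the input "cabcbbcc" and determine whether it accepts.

Answer: REJECT

Steps:
S₀ = ε-closure({0}) = {0,1,2,3,4,8}
'c' @ 1: {1,2,3,4,5,6,8,9}  (accept∈set)
'a' @ 2: {3,4,5,6,7,8}
'b' @ 3: {}  — dead — no transitions
rest 'cbbcc' ignored (set empty)
final: {}; accept 1 not in set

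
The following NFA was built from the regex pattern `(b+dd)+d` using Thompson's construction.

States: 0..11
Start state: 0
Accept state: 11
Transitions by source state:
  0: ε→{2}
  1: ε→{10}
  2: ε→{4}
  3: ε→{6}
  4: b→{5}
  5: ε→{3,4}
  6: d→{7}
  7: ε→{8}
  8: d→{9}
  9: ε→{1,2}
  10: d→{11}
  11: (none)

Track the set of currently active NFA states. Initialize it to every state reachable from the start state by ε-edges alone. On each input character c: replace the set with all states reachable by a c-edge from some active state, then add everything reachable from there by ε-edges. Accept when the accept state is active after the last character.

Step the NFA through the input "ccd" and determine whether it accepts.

Answer: REJECT

Derivation:
start: ε-closure({0}) = {0,2,4}
'c' @ 1: {}  — no active states
rest 'cd' ignored (set empty)
final: {}; accept 11 not in set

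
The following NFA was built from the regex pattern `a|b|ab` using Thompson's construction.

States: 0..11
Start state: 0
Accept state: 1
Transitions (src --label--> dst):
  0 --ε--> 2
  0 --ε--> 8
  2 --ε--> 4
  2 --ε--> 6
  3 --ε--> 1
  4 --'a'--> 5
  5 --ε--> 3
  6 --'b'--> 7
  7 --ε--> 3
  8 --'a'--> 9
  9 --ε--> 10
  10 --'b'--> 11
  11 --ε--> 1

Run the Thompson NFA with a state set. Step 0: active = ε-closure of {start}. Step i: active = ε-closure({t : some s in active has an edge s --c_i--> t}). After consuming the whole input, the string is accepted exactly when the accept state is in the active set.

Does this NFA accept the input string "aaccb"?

Answer: REJECT

Steps:
start: ε-closure({0}) = {0,2,4,6,8}
'a' @ 1: {1,3,5,9,10}  ✓accept
'a' @ 2: {}  — dead — no transitions
rest 'ccb' ignored (set empty)
final: {}; accept 1 not in set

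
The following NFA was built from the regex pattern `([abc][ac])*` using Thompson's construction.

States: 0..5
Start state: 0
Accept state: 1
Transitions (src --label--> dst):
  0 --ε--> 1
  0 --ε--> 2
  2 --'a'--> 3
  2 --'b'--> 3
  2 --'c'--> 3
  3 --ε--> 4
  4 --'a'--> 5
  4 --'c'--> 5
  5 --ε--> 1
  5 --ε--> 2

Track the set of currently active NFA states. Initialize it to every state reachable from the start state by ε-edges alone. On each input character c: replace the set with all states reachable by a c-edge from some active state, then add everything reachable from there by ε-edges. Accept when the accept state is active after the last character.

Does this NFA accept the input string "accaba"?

S₀ = ε-closure({0}) = {0,1,2}
'a' @ 1: {3,4}
'c' @ 2: {1,2,5}  ✓accept
'c' @ 3: {3,4}
'a' @ 4: {1,2,5}  ✓accept
'b' @ 5: {3,4}
'a' @ 6: {1,2,5}  ✓accept
end set {1,2,5} — state 1 in

Answer: ACCEPT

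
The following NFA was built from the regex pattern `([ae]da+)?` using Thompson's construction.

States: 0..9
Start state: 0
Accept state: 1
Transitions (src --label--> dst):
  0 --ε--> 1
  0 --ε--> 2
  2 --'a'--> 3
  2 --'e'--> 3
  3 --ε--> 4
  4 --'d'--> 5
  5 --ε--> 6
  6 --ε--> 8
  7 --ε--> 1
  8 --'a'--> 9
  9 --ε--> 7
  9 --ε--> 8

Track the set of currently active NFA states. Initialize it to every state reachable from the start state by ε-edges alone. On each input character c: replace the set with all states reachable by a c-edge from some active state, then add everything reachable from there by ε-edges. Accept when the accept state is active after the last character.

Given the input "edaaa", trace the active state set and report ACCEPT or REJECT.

S₀ = ε-closure({0}) = {0,1,2}
'e' @ 1: {3,4}
'd' @ 2: {5,6,8}
'a' @ 3: {1,7,8,9}  [accepting]
'a' @ 4: {1,7,8,9}  [accepting]
'a' @ 5: {1,7,8,9}  [accepting]
end set {1,7,8,9} — state 1 in

Answer: ACCEPT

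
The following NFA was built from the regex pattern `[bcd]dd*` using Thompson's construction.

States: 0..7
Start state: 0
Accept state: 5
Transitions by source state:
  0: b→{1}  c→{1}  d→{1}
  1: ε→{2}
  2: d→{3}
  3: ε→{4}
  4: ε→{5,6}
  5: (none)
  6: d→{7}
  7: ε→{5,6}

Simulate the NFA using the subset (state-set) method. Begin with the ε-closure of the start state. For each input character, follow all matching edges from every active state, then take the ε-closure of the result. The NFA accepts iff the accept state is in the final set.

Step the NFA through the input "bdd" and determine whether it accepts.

start: ε-closure({0}) = {0}
'b' @ 1: {1,2}
'd' @ 2: {3,4,5,6}  ✓accept
'd' @ 3: {5,6,7}  ✓accept
end set {5,6,7} — state 5 in

Answer: ACCEPT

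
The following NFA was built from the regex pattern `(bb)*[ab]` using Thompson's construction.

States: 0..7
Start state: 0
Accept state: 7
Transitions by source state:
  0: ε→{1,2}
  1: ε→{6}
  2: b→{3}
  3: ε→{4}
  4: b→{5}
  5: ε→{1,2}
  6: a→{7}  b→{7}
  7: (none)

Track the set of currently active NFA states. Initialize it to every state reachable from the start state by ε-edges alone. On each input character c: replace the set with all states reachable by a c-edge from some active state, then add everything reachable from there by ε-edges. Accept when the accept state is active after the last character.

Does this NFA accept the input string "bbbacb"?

Answer: REJECT

Steps:
start: ε-closure({0}) = {0,1,2,6}
'b' @ 1: {3,4,7}  [accepting]
'b' @ 2: {1,2,5,6}
'b' @ 3: {3,4,7}  [accepting]
'a' @ 4: {}  — dead — no transitions
rest 'cb' ignored (set empty)
final: {}; accept 7 not in set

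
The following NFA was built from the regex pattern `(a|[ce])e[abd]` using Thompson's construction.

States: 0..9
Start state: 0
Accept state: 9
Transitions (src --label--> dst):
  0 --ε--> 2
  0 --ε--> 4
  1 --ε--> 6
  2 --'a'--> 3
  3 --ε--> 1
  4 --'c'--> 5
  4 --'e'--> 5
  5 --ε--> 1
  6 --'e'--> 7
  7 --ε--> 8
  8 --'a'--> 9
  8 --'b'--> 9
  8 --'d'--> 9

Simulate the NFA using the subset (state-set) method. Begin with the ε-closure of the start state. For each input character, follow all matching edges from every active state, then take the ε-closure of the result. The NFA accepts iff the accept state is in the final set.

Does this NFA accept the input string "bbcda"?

initial (ε-close {0}): {0,2,4}
'b' @ 1: {}  — no active states
rest 'bcda' ignored (set empty)
after full input: {}  (accept=9 not in)

Answer: REJECT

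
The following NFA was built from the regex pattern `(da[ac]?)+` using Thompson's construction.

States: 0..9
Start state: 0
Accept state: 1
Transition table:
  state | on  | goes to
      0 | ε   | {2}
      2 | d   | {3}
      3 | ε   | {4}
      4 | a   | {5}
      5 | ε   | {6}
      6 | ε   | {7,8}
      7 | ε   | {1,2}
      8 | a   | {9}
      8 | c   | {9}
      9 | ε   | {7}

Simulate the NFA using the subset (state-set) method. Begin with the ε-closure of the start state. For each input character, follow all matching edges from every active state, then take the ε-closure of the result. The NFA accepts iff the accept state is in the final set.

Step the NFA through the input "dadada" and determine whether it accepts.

Answer: ACCEPT

Derivation:
start: ε-closure({0}) = {0,2}
'd' @ 1: {3,4}
'a' @ 2: {1,2,5,6,7,8}  ✓accept
'd' @ 3: {3,4}
'a' @ 4: {1,2,5,6,7,8}  ✓accept
'd' @ 5: {3,4}
'a' @ 6: {1,2,5,6,7,8}  ✓accept
end set {1,2,5,6,7,8} — state 1 in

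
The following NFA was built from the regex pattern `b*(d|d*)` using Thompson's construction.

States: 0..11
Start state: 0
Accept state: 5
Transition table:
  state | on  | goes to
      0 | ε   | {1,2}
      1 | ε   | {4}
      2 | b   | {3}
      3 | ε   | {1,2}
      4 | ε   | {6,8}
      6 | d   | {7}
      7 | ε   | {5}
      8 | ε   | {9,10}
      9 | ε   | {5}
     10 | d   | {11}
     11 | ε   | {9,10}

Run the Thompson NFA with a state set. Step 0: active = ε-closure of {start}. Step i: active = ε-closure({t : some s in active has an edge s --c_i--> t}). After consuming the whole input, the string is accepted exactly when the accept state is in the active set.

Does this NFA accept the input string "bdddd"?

start: ε-closure({0}) = {0,1,2,4,5,6,8,9,10}
'b' @ 1: {1,2,3,4,5,6,8,9,10}  (accept∈set)
'd' @ 2: {5,7,9,10,11}  (accept∈set)
'd' @ 3: {5,9,10,11}  (accept∈set)
'd' @ 4: {5,9,10,11}  (accept∈set)
'd' @ 5: {5,9,10,11}  (accept∈set)
end set {5,9,10,11} — state 5 in

Answer: ACCEPT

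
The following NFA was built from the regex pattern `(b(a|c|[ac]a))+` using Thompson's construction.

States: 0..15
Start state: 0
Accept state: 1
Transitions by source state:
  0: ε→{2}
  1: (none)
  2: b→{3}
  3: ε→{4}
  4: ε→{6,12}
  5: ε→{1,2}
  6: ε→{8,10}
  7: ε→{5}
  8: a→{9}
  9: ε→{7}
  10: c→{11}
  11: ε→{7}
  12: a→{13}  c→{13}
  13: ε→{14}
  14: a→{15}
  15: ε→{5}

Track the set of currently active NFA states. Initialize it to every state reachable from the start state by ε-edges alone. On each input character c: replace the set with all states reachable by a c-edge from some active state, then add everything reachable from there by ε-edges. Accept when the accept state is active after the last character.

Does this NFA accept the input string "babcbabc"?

Answer: ACCEPT

Derivation:
S₀ = ε-closure({0}) = {0,2}
'b' @ 1: {3,4,6,8,10,12}
'a' @ 2: {1,2,5,7,9,13,14}  (accept∈set)
'b' @ 3: {3,4,6,8,10,12}
'c' @ 4: {1,2,5,7,11,13,14}  (accept∈set)
'b' @ 5: {3,4,6,8,10,12}
'a' @ 6: {1,2,5,7,9,13,14}  (accept∈set)
'b' @ 7: {3,4,6,8,10,12}
'c' @ 8: {1,2,5,7,11,13,14}  (accept∈set)
final: {1,2,5,7,11,13,14}; accept 1 in set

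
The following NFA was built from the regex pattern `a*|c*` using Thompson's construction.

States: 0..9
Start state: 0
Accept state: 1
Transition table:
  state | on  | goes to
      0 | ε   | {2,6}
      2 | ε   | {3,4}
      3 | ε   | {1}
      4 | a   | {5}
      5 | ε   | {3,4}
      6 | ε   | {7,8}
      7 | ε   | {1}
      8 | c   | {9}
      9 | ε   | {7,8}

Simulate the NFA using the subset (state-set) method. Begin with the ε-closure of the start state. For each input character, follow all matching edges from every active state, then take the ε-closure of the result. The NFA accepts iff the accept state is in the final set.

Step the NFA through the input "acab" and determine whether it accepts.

Answer: REJECT

Trace:
start: ε-closure({0}) = {0,1,2,3,4,6,7,8}
'a' @ 1: {1,3,4,5}  [accepting]
'c' @ 2: {}  — no active states
rest 'ab' ignored (set empty)
end set {} — state 1 not in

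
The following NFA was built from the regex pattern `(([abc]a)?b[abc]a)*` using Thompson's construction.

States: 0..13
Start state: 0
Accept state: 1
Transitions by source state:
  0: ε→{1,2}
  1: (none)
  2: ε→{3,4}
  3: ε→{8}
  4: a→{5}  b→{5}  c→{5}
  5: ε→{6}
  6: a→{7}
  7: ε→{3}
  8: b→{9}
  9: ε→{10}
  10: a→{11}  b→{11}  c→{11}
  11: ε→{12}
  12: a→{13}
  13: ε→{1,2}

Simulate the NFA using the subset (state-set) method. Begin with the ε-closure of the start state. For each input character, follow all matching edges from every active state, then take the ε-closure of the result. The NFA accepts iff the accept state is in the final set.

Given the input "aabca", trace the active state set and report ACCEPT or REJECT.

initial (ε-close {0}): {0,1,2,3,4,8}
'a' @ 1: {5,6}
'a' @ 2: {3,7,8}
'b' @ 3: {9,10}
'c' @ 4: {11,12}
'a' @ 5: {1,2,3,4,8,13}  (accept∈set)
after full input: {1,2,3,4,8,13}  (accept=1 in)

Answer: ACCEPT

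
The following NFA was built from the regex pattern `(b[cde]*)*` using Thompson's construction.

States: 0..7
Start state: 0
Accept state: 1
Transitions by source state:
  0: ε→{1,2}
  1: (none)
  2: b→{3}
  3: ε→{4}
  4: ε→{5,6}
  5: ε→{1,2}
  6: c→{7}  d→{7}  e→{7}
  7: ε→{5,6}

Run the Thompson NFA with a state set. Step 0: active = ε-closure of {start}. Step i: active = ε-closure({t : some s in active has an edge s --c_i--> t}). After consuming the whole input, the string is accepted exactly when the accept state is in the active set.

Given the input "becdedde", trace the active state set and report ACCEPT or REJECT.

Answer: ACCEPT

Steps:
S₀ = ε-closure({0}) = {0,1,2}
'b' @ 1: {1,2,3,4,5,6}  ✓accept
'e' @ 2: {1,2,5,6,7}  ✓accept
'c' @ 3: {1,2,5,6,7}  ✓accept
'd' @ 4: {1,2,5,6,7}  ✓accept
'e' @ 5: {1,2,5,6,7}  ✓accept
'd' @ 6: {1,2,5,6,7}  ✓accept
'd' @ 7: {1,2,5,6,7}  ✓accept
'e' @ 8: {1,2,5,6,7}  ✓accept
final: {1,2,5,6,7}; accept 1 in set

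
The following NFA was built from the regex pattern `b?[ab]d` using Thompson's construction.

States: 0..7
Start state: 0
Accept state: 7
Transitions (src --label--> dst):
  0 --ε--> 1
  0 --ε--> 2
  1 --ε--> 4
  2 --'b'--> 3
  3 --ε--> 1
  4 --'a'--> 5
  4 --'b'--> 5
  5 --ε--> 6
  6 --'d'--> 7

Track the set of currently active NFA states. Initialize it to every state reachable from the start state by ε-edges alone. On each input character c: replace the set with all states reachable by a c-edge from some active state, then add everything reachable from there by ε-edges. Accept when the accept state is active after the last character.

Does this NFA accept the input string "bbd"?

Answer: ACCEPT

Steps:
initial (ε-close {0}): {0,1,2,4}
'b' @ 1: {1,3,4,5,6}
'b' @ 2: {5,6}
'd' @ 3: {7}  [accepting]
after full input: {7}  (accept=7 in)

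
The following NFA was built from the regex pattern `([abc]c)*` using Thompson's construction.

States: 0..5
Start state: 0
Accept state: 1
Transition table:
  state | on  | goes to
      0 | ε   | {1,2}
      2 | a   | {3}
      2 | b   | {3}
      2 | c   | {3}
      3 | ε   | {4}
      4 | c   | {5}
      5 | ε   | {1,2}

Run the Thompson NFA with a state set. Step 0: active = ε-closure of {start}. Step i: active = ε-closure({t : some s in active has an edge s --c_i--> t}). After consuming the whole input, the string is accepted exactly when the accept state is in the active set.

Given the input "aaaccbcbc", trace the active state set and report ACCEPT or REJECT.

initial (ε-close {0}): {0,1,2}
'a' @ 1: {3,4}
'a' @ 2: {}  — dead — no transitions
rest 'accbcbc' ignored (set empty)
end set {} — state 1 not in

Answer: REJECT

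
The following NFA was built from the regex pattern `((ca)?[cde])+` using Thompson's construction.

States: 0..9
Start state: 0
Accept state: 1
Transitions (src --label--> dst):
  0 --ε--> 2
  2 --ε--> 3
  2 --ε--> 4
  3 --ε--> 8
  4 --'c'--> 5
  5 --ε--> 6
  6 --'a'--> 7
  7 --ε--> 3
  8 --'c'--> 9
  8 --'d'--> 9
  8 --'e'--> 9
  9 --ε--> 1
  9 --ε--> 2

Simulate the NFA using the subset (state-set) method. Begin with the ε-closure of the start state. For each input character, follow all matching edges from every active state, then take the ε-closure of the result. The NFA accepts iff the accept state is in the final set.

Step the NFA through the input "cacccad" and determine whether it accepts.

Answer: ACCEPT

Trace:
start: ε-closure({0}) = {0,2,3,4,8}
'c' @ 1: {1,2,3,4,5,6,8,9}  ✓accept
'a' @ 2: {3,7,8}
'c' @ 3: {1,2,3,4,8,9}  ✓accept
'c' @ 4: {1,2,3,4,5,6,8,9}  ✓accept
'c' @ 5: {1,2,3,4,5,6,8,9}  ✓accept
'a' @ 6: {3,7,8}
'd' @ 7: {1,2,3,4,8,9}  ✓accept
final: {1,2,3,4,8,9}; accept 1 in set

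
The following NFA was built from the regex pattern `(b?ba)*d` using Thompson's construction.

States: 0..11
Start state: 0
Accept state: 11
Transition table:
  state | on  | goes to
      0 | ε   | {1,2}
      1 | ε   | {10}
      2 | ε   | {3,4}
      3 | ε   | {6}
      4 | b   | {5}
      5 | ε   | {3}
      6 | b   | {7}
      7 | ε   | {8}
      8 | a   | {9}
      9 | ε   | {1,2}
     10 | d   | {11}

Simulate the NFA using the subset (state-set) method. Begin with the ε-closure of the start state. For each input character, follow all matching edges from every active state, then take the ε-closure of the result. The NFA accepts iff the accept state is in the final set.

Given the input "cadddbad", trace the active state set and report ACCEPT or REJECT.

Answer: REJECT

Steps:
initial (ε-close {0}): {0,1,2,3,4,6,10}
'c' @ 1: {}  — no active states
rest 'adddbad' ignored (set empty)
end set {} — state 11 not in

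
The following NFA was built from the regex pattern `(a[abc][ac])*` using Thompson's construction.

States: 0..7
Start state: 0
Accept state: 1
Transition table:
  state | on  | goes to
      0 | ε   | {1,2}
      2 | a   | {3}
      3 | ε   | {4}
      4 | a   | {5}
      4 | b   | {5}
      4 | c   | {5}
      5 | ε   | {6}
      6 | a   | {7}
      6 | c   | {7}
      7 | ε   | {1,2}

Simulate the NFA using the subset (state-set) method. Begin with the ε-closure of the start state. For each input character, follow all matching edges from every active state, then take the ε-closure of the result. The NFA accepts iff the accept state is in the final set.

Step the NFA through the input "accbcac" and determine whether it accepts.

Answer: REJECT

Derivation:
initial (ε-close {0}): {0,1,2}
'a' @ 1: {3,4}
'c' @ 2: {5,6}
'c' @ 3: {1,2,7}  [accepting]
'b' @ 4: {}  — dead — no transitions
rest 'cac' ignored (set empty)
end set {} — state 1 not in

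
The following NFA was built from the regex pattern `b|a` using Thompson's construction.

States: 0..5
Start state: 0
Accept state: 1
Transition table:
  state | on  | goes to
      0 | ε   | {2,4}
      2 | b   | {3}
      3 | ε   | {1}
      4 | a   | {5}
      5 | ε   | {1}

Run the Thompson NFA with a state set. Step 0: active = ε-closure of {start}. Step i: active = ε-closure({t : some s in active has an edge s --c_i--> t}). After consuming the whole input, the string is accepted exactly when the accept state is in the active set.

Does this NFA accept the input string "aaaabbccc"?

Answer: REJECT

Trace:
S₀ = ε-closure({0}) = {0,2,4}
'a' @ 1: {1,5}  ✓accept
'a' @ 2: {}  — no active states
rest 'aabbccc' ignored (set empty)
end set {} — state 1 not in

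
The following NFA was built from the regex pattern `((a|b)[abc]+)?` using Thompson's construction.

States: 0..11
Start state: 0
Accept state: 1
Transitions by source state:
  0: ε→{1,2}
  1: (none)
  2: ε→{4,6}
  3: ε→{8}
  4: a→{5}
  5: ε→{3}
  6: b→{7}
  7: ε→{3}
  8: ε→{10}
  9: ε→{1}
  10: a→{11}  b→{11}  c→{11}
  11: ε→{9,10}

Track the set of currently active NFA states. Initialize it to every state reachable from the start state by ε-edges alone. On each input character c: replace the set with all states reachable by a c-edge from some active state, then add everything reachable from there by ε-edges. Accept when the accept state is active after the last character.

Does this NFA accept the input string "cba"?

Answer: REJECT

Derivation:
start: ε-closure({0}) = {0,1,2,4,6}
'c' @ 1: {}  — dead — no transitions
rest 'ba' ignored (set empty)
final: {}; accept 1 not in set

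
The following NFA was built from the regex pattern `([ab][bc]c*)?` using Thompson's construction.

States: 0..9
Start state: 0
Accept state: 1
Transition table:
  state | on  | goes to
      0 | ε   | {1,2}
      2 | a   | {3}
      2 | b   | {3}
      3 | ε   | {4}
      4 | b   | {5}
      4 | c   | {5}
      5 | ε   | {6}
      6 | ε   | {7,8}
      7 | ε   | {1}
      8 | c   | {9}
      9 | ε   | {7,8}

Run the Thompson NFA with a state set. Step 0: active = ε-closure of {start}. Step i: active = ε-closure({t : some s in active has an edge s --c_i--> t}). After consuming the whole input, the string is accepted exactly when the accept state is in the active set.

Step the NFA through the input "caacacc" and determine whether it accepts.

S₀ = ε-closure({0}) = {0,1,2}
'c' @ 1: {}  — state set empty
rest 'aacacc' ignored (set empty)
end set {} — state 1 not in

Answer: REJECT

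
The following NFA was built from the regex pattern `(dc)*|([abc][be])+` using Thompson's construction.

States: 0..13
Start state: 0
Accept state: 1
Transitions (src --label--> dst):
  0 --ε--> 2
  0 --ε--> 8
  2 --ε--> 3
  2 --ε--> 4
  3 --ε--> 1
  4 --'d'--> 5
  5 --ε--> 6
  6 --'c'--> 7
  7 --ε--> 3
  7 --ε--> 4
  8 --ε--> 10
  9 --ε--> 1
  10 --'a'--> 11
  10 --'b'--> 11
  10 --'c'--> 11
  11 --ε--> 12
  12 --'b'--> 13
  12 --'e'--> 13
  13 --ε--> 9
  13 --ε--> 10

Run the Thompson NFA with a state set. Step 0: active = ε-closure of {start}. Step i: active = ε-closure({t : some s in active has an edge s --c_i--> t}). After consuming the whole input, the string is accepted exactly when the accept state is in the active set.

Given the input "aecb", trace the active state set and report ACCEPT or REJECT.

Answer: ACCEPT

Derivation:
S₀ = ε-closure({0}) = {0,1,2,3,4,8,10}
'a' @ 1: {11,12}
'e' @ 2: {1,9,10,13}  ✓accept
'c' @ 3: {11,12}
'b' @ 4: {1,9,10,13}  ✓accept
end set {1,9,10,13} — state 1 in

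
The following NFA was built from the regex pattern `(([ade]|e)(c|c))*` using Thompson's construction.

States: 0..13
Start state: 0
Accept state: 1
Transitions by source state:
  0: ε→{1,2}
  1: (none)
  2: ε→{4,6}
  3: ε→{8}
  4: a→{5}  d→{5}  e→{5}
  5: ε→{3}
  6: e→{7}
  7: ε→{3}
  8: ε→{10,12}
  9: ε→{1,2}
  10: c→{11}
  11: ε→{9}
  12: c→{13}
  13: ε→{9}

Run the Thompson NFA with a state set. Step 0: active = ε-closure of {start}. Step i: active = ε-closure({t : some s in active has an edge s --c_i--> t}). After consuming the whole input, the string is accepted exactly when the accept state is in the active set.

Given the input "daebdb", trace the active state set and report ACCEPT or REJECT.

Answer: REJECT

Derivation:
start: ε-closure({0}) = {0,1,2,4,6}
'd' @ 1: {3,5,8,10,12}
'a' @ 2: {}  — dead — no transitions
rest 'ebdb' ignored (set empty)
end set {} — state 1 not in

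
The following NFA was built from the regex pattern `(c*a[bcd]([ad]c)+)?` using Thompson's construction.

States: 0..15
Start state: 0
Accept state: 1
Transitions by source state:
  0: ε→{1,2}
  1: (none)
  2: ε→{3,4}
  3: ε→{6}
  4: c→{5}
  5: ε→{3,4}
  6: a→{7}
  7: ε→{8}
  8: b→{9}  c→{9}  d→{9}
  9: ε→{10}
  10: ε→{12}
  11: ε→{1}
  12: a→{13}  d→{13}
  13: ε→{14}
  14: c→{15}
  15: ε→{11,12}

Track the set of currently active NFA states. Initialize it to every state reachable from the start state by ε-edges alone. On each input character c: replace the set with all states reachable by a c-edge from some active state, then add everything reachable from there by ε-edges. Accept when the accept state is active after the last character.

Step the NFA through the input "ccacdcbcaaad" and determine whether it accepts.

S₀ = ε-closure({0}) = {0,1,2,3,4,6}
'c' @ 1: {3,4,5,6}
'c' @ 2: {3,4,5,6}
'a' @ 3: {7,8}
'c' @ 4: {9,10,12}
'd' @ 5: {13,14}
'c' @ 6: {1,11,12,15}  ✓accept
'b' @ 7: {}  — dead — no transitions
rest 'caaad' ignored (set empty)
after full input: {}  (accept=1 not in)

Answer: REJECT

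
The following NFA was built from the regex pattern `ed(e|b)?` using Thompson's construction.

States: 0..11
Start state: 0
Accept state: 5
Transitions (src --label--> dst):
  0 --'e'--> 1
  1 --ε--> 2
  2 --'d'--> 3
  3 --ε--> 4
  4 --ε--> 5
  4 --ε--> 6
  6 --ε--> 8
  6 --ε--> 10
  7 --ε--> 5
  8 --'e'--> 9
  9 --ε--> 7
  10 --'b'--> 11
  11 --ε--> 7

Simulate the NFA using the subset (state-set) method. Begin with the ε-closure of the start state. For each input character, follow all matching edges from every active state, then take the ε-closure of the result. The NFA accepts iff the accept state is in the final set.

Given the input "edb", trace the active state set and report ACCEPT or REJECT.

start: ε-closure({0}) = {0}
'e' @ 1: {1,2}
'd' @ 2: {3,4,5,6,8,10}  (accept∈set)
'b' @ 3: {5,7,11}  (accept∈set)
final: {5,7,11}; accept 5 in set

Answer: ACCEPT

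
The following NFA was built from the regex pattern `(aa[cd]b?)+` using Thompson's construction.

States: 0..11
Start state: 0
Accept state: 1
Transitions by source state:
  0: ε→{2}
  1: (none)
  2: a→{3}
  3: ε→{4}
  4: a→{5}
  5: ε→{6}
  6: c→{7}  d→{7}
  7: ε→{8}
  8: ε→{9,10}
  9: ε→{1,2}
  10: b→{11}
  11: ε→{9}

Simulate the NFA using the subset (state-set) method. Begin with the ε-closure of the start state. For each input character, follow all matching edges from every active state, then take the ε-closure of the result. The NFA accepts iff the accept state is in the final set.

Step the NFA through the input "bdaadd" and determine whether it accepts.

Answer: REJECT

Steps:
start: ε-closure({0}) = {0,2}
'b' @ 1: {}  — no active states
rest 'daadd' ignored (set empty)
after full input: {}  (accept=1 not in)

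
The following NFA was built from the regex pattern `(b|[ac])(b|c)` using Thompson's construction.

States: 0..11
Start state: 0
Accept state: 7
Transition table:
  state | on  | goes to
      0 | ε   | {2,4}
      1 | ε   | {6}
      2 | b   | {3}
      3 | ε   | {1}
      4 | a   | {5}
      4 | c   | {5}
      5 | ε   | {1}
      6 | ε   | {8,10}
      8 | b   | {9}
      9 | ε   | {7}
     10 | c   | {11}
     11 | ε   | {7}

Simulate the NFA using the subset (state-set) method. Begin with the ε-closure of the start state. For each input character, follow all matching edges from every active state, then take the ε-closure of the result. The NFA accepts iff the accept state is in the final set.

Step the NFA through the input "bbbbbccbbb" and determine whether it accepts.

start: ε-closure({0}) = {0,2,4}
'b' @ 1: {1,3,6,8,10}
'b' @ 2: {7,9}  (accept∈set)
'b' @ 3: {}  — dead — no transitions
rest 'bbccbbb' ignored (set empty)
final: {}; accept 7 not in set

Answer: REJECT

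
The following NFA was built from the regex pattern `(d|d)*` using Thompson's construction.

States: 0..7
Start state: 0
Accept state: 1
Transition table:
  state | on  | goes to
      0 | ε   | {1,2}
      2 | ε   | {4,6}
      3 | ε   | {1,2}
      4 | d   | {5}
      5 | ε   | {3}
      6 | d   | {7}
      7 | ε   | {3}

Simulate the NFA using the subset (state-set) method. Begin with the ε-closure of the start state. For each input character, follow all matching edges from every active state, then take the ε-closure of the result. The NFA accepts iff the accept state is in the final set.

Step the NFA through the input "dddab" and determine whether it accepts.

S₀ = ε-closure({0}) = {0,1,2,4,6}
'd' @ 1: {1,2,3,4,5,6,7}  [accepting]
'd' @ 2: {1,2,3,4,5,6,7}  [accepting]
'd' @ 3: {1,2,3,4,5,6,7}  [accepting]
'a' @ 4: {}  — no active states
rest 'b' ignored (set empty)
final: {}; accept 1 not in set

Answer: REJECT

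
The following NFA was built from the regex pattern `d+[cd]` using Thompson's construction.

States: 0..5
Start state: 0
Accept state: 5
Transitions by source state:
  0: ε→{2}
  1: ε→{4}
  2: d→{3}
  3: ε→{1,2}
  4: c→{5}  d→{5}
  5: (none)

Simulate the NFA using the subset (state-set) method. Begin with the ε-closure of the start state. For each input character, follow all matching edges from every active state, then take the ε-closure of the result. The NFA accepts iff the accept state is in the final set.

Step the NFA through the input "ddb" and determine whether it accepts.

S₀ = ε-closure({0}) = {0,2}
'd' @ 1: {1,2,3,4}
'd' @ 2: {1,2,3,4,5}  ✓accept
'b' @ 3: {}  — dead — no transitions
after full input: {}  (accept=5 not in)

Answer: REJECT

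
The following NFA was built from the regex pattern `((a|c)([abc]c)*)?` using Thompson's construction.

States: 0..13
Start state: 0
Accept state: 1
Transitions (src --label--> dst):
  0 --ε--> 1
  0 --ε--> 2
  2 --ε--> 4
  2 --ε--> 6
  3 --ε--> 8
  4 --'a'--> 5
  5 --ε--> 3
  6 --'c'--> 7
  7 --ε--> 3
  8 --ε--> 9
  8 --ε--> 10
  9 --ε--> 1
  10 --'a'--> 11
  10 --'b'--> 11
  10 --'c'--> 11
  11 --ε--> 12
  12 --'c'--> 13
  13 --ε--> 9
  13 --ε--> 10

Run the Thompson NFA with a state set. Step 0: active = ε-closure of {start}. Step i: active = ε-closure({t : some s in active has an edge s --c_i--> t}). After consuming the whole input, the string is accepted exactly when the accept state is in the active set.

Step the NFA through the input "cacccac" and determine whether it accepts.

initial (ε-close {0}): {0,1,2,4,6}
'c' @ 1: {1,3,7,8,9,10}  (accept∈set)
'a' @ 2: {11,12}
'c' @ 3: {1,9,10,13}  (accept∈set)
'c' @ 4: {11,12}
'c' @ 5: {1,9,10,13}  (accept∈set)
'a' @ 6: {11,12}
'c' @ 7: {1,9,10,13}  (accept∈set)
after full input: {1,9,10,13}  (accept=1 in)

Answer: ACCEPT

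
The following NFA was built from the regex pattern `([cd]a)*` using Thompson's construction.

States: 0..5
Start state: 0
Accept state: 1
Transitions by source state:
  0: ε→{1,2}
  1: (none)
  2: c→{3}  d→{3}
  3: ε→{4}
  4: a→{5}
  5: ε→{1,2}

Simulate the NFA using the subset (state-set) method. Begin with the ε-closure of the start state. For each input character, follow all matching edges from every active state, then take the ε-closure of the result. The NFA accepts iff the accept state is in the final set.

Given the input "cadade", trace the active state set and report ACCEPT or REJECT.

start: ε-closure({0}) = {0,1,2}
'c' @ 1: {3,4}
'a' @ 2: {1,2,5}  ✓accept
'd' @ 3: {3,4}
'a' @ 4: {1,2,5}  ✓accept
'd' @ 5: {3,4}
'e' @ 6: {}  — no active states
after full input: {}  (accept=1 not in)

Answer: REJECT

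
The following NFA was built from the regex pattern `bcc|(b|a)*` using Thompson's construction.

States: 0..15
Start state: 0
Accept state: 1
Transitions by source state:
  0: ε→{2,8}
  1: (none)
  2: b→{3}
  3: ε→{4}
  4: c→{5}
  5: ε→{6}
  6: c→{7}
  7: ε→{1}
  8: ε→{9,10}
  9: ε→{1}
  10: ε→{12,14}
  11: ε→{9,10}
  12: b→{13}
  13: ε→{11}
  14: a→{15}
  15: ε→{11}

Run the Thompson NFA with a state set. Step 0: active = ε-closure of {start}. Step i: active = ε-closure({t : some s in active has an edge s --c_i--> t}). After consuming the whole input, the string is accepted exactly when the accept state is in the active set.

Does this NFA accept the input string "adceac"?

start: ε-closure({0}) = {0,1,2,8,9,10,12,14}
'a' @ 1: {1,9,10,11,12,14,15}  (accept∈set)
'd' @ 2: {}  — no active states
rest 'ceac' ignored (set empty)
final: {}; accept 1 not in set

Answer: REJECT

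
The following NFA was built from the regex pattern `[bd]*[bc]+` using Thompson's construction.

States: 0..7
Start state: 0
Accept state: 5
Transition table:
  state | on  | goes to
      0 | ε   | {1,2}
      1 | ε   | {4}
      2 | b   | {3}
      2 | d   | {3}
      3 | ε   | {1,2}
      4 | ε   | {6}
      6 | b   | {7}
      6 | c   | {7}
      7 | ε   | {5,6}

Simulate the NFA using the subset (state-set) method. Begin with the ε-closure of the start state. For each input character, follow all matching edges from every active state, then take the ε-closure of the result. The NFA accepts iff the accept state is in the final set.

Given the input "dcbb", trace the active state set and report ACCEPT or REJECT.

Answer: ACCEPT

Steps:
S₀ = ε-closure({0}) = {0,1,2,4,6}
'd' @ 1: {1,2,3,4,6}
'c' @ 2: {5,6,7}  ✓accept
'b' @ 3: {5,6,7}  ✓accept
'b' @ 4: {5,6,7}  ✓accept
end set {5,6,7} — state 5 in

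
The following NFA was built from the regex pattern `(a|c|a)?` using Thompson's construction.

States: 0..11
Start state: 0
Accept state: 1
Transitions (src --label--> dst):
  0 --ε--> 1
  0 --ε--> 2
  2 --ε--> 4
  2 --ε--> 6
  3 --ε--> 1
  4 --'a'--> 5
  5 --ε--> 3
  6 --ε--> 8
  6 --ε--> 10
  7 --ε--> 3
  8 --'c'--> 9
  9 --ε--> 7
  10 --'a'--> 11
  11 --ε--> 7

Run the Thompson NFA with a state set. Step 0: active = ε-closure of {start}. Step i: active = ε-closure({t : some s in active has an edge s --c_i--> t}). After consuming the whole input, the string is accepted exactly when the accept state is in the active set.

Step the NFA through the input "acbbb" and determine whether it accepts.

initial (ε-close {0}): {0,1,2,4,6,8,10}
'a' @ 1: {1,3,5,7,11}  (accept∈set)
'c' @ 2: {}  — no active states
rest 'bbb' ignored (set empty)
final: {}; accept 1 not in set

Answer: REJECT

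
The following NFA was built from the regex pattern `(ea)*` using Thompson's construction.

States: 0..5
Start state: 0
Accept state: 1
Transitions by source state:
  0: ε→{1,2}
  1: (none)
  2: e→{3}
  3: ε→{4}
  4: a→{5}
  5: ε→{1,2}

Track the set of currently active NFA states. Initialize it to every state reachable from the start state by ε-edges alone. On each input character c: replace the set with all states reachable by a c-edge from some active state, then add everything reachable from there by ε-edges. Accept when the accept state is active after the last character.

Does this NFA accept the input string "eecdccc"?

Answer: REJECT

Steps:
S₀ = ε-closure({0}) = {0,1,2}
'e' @ 1: {3,4}
'e' @ 2: {}  — state set empty
rest 'cdccc' ignored (set empty)
end set {} — state 1 not in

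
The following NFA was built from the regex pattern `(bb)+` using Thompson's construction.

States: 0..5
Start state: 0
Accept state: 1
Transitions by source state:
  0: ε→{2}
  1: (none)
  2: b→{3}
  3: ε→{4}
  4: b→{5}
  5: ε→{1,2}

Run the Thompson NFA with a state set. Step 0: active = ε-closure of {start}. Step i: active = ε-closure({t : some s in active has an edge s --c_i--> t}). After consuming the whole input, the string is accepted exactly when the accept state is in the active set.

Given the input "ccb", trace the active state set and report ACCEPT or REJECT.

Answer: REJECT

Derivation:
S₀ = ε-closure({0}) = {0,2}
'c' @ 1: {}  — state set empty
rest 'cb' ignored (set empty)
after full input: {}  (accept=1 not in)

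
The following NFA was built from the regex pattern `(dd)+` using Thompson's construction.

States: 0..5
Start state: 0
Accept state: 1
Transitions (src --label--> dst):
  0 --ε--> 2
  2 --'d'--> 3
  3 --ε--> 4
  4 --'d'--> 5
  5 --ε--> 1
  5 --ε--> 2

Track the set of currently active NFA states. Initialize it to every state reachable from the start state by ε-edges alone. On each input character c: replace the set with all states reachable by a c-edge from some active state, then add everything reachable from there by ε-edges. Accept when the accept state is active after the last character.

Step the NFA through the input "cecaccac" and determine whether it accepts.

initial (ε-close {0}): {0,2}
'c' @ 1: {}  — state set empty
rest 'ecaccac' ignored (set empty)
after full input: {}  (accept=1 not in)

Answer: REJECT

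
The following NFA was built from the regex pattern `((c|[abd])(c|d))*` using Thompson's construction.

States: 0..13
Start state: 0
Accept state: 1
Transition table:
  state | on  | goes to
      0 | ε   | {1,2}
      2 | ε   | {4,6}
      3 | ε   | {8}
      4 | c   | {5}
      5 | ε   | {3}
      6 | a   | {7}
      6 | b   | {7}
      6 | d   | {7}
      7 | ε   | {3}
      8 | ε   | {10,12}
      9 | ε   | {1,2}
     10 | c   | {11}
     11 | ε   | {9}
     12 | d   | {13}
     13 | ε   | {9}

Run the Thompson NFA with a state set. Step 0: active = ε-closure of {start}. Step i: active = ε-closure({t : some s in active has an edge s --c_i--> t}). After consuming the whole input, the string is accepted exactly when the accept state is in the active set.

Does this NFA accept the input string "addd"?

initial (ε-close {0}): {0,1,2,4,6}
'a' @ 1: {3,7,8,10,12}
'd' @ 2: {1,2,4,6,9,13}  (accept∈set)
'd' @ 3: {3,7,8,10,12}
'd' @ 4: {1,2,4,6,9,13}  (accept∈set)
after full input: {1,2,4,6,9,13}  (accept=1 in)

Answer: ACCEPT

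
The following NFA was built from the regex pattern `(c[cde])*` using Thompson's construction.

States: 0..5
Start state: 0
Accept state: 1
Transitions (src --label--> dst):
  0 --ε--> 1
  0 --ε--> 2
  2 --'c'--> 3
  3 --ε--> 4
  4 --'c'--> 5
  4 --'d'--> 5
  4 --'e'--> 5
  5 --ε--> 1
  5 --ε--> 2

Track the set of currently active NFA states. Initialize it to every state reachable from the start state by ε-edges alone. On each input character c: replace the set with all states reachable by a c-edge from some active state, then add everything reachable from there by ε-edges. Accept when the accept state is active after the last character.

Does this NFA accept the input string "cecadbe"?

Answer: REJECT

Derivation:
initial (ε-close {0}): {0,1,2}
'c' @ 1: {3,4}
'e' @ 2: {1,2,5}  [accepting]
'c' @ 3: {3,4}
'a' @ 4: {}  — dead — no transitions
rest 'dbe' ignored (set empty)
end set {} — state 1 not in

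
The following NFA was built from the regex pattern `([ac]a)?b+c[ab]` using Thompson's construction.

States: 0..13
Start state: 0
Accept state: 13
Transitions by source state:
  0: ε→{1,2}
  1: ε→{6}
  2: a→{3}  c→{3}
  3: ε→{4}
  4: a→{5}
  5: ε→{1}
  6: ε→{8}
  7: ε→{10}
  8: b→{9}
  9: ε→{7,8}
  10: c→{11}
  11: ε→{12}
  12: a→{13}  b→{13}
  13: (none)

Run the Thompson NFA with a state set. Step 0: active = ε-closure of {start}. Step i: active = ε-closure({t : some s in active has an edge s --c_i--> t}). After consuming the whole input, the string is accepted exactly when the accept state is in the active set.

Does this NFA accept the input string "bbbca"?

S₀ = ε-closure({0}) = {0,1,2,6,8}
'b' @ 1: {7,8,9,10}
'b' @ 2: {7,8,9,10}
'b' @ 3: {7,8,9,10}
'c' @ 4: {11,12}
'a' @ 5: {13}  ✓accept
after full input: {13}  (accept=13 in)

Answer: ACCEPT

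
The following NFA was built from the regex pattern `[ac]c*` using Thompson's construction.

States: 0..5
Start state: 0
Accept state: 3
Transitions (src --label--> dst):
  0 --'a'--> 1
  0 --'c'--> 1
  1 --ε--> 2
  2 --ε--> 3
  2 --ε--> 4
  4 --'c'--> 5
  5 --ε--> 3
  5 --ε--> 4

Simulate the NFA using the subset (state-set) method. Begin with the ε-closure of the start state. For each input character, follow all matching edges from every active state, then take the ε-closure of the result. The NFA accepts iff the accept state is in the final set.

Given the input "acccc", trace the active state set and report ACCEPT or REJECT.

Answer: ACCEPT

Derivation:
initial (ε-close {0}): {0}
'a' @ 1: {1,2,3,4}  ✓accept
'c' @ 2: {3,4,5}  ✓accept
'c' @ 3: {3,4,5}  ✓accept
'c' @ 4: {3,4,5}  ✓accept
'c' @ 5: {3,4,5}  ✓accept
final: {3,4,5}; accept 3 in set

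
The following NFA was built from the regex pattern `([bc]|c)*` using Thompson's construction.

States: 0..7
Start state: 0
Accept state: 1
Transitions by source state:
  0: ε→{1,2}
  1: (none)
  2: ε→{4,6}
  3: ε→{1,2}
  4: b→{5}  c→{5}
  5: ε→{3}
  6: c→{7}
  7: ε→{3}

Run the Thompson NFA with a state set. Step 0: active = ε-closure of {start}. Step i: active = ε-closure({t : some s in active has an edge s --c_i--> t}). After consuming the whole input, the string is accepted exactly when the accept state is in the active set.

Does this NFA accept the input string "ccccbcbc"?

Answer: ACCEPT

Trace:
initial (ε-close {0}): {0,1,2,4,6}
'c' @ 1: {1,2,3,4,5,6,7}  (accept∈set)
'c' @ 2: {1,2,3,4,5,6,7}  (accept∈set)
'c' @ 3: {1,2,3,4,5,6,7}  (accept∈set)
'c' @ 4: {1,2,3,4,5,6,7}  (accept∈set)
'b' @ 5: {1,2,3,4,5,6}  (accept∈set)
'c' @ 6: {1,2,3,4,5,6,7}  (accept∈set)
'b' @ 7: {1,2,3,4,5,6}  (accept∈set)
'c' @ 8: {1,2,3,4,5,6,7}  (accept∈set)
final: {1,2,3,4,5,6,7}; accept 1 in set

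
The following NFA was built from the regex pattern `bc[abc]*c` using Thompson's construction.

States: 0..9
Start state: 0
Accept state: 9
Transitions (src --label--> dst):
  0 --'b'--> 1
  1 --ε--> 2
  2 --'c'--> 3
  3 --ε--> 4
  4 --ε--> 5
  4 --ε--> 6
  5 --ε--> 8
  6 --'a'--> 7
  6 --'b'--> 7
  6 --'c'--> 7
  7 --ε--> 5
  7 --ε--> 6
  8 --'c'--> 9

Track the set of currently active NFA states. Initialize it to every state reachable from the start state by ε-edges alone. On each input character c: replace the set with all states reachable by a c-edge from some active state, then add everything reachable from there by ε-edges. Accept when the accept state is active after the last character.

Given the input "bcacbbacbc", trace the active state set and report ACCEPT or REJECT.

Answer: ACCEPT

Steps:
S₀ = ε-closure({0}) = {0}
'b' @ 1: {1,2}
'c' @ 2: {3,4,5,6,8}
'a' @ 3: {5,6,7,8}
'c' @ 4: {5,6,7,8,9}  (accept∈set)
'b' @ 5: {5,6,7,8}
'b' @ 6: {5,6,7,8}
'a' @ 7: {5,6,7,8}
'c' @ 8: {5,6,7,8,9}  (accept∈set)
'b' @ 9: {5,6,7,8}
'c' @ 10: {5,6,7,8,9}  (accept∈set)
after full input: {5,6,7,8,9}  (accept=9 in)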